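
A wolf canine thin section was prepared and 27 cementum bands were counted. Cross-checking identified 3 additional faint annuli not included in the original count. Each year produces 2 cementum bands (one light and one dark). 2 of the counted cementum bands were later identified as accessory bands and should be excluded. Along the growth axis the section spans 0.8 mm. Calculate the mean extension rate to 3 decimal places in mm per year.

0.057 mm per year

Correcting the raw count gives 27 − 2 + 3 = 28 true cementum bands.
Dividing by 2 cementum bands per year: 28 / 2 = 14 years.
Mean rate = 0.8 mm / 14 years ≈ 0.057 mm per year.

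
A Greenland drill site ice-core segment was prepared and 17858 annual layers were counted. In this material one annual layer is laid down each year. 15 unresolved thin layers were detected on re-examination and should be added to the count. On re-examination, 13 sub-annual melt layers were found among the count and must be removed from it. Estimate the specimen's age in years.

After corrections the count is 17858 − 13 + 15 = 17860 annual layers.
One annual layer per year makes the duration 17860 years.

17860 years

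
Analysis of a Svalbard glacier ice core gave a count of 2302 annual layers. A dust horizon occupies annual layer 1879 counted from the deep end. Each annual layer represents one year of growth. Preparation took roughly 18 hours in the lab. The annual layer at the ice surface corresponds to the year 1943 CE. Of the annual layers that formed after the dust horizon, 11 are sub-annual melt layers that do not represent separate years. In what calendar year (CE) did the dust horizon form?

The dust horizon sits at annual layer 1879 from the deep end, so 2302 − 1879 = 423 annual layers formed after it.
423 − 11 false = 412 true annual layers after the dust horizon.
The annual layer at the ice surface is 1943 CE, so the dust horizon dates to 1943 − 412 = 1531 CE.

1531 CE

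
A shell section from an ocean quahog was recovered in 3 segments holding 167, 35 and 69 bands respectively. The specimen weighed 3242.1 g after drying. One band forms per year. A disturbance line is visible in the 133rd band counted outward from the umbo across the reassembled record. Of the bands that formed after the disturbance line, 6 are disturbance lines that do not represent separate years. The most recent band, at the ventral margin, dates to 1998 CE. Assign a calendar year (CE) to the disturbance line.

1866 CE

Total bands = 167 + 35 + 69 = 271.
271 − 133 = 138 bands lie beyond the disturbance line toward the ventral margin.
Excluding 6 false bands: 138 − 6 = 132.
The band at the ventral margin is 1998 CE, so the disturbance line dates to 1998 − 132 = 1866 CE.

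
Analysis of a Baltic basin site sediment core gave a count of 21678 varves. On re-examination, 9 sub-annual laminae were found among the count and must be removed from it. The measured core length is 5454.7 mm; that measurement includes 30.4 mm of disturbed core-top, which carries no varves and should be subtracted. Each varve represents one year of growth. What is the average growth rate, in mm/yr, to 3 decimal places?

After corrections the count is 21678 − 9 = 21669 varves.
The growth record spans 5454.7 − 30.4 = 5424.3 mm.
Extension rate ≈ 5424.3 / 21669 = 0.250 mm/yr.

0.250 mm/yr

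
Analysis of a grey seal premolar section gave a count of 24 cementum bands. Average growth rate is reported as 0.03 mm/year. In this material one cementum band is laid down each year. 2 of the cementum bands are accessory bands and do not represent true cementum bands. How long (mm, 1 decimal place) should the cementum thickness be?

After corrections the count is 24 − 2 = 22 cementum bands.
Predicted length = 0.03 mm/year × 22 years = 0.7 mm.

0.7 mm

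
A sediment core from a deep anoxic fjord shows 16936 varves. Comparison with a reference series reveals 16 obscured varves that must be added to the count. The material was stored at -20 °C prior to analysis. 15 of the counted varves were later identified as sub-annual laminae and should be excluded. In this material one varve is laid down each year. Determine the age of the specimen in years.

16937 years

After corrections the count is 16936 − 15 + 16 = 16937 varves.
One varve per year makes the duration 16937 years.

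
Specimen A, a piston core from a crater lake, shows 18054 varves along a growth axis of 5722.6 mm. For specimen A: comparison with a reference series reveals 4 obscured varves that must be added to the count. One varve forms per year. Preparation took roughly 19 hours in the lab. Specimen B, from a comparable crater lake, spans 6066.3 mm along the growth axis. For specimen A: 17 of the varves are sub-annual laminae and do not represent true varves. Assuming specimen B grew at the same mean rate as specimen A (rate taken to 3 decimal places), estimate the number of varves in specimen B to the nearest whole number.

Specimen A: true varve count = 18054 − 17 + 4 = 18041.
A: 5722.6 mm over 18041 years gives 5722.6 / 18041 ≈ 0.317 mm per year.
B spans 6066.3 / 0.317 = 19136.59 years ≈ 19137 varves.

19137 varves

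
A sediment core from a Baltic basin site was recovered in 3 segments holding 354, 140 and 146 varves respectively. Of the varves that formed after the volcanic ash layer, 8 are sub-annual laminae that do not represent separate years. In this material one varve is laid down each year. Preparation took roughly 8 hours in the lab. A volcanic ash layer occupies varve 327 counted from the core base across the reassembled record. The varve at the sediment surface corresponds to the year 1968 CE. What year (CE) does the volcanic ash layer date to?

1663 CE

Total varves = 354 + 140 + 146 = 640.
640 − 327 = 313 varves lie beyond the volcanic ash layer toward the sediment surface.
Excluding 8 false varves: 313 − 8 = 305.
Counting back 305 years from 1968 CE places the volcanic ash layer in 1968 − 305 = 1663 CE.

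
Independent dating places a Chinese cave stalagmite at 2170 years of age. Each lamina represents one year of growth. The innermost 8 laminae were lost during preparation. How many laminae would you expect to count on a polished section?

At one lamina per year, 2170 years correspond to 2170 laminae.
Subtracting the 8 laminae not captured gives 2170 − 8 = 2162 laminae in the record.

2162 laminae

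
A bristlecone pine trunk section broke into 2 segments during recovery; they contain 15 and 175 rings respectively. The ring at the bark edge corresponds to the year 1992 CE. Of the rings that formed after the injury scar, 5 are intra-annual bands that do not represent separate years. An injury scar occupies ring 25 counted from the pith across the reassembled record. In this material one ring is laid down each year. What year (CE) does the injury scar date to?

1832 CE

Total rings = 15 + 175 = 190.
Between ring 25 and the bark edge there are 190 − 25 = 165 rings.
Excluding 5 false rings: 165 − 5 = 160.
Counting back 160 years from 1992 CE places the injury scar in 1992 − 160 = 1832 CE.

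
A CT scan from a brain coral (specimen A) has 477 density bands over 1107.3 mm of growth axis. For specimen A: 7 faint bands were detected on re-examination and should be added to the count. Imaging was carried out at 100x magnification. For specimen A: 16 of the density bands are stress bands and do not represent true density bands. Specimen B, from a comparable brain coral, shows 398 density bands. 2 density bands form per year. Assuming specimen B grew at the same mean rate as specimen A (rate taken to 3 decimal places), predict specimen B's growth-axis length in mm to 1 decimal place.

Specimen A: adjusted count: 477 − 16 + 7 = 468 density bands.
Specimen A: 468 density bands at 2 per year is 468 / 2 = 234 years.
A: Extension rate ≈ 1107.3 / 234 = 4.732 mm/year.
Specimen B: with 2 density bands per year, 398 / 2 = 199 years. For B, 4.732 mm/year × 199 years = 941.7 mm.

941.7 mm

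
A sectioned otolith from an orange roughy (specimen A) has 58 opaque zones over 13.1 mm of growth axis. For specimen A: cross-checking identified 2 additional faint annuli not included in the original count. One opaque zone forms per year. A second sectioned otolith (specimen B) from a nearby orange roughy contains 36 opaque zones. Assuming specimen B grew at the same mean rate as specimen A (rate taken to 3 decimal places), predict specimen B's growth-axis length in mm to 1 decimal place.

Specimen A: after corrections the count is 58 + 2 = 60 opaque zones.
A: 13.1 mm over 60 years gives 13.1 / 60 ≈ 0.218 mm per year.
Length of B = 0.218 × 36 = 7.8 mm.

7.8 mm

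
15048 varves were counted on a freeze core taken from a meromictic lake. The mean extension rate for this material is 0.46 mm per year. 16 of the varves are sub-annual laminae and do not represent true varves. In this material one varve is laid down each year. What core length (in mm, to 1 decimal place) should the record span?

Correcting the raw count gives 15048 − 16 = 15032 true varves.
Predicted length = 0.46 mm/year × 15032 years = 6914.7 mm.

6914.7 mm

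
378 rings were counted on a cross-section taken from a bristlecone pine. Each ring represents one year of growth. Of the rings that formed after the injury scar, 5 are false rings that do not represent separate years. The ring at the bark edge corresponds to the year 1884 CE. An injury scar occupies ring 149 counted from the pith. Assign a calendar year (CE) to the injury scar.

Between ring 149 and the bark edge there are 378 − 149 = 229 rings.
Removing the 5 false rings leaves 229 − 5 = 224 true rings beyond the injury scar.
The ring at the bark edge is 1884 CE, so the injury scar dates to 1884 − 224 = 1660 CE.

1660 CE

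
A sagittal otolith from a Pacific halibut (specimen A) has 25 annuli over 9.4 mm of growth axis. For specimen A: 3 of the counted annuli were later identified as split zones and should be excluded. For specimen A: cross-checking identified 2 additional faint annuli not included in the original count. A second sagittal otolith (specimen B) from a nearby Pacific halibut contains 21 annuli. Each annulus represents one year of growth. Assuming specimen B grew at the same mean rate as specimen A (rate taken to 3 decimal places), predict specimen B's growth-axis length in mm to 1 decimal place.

Specimen A: true annulus count = 25 − 3 + 2 = 24.
A: Extension rate ≈ 9.4 / 24 = 0.392 mm per year.
Length of B = 0.392 × 21 = 8.2 mm.

8.2 mm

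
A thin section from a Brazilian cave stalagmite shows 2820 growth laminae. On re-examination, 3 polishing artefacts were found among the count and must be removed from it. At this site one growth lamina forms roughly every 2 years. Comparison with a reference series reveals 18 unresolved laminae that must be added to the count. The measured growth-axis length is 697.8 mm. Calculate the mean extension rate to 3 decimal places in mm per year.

After corrections the count is 2820 − 3 + 18 = 2835 growth laminae.
Multiplying by 2 years per growth lamina: 2835 × 2 = 5670 years.
697.8 mm over 5670 years gives 697.8 / 5670 ≈ 0.123 mm per year.

0.123 mm per year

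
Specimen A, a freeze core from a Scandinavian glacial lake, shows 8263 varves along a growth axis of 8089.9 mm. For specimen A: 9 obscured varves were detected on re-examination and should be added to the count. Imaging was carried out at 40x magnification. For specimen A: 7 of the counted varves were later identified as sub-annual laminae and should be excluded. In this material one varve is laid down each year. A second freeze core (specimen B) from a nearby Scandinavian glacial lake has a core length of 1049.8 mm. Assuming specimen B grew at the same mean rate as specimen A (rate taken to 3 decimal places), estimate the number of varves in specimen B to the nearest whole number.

Specimen A: true varve count = 8263 − 7 + 9 = 8265.
A: 8089.9 mm over 8265 years gives 8089.9 / 8265 ≈ 0.979 mm/year.
For B, 1049.8 / 0.979 = 1072.32 years ≈ 1072 varves.

1072 varves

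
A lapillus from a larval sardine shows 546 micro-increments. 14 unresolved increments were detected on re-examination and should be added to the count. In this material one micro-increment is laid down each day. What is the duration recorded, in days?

Adjusted count: 546 + 14 = 560 micro-increments.
At one micro-increment per day, that is 560 days.

560 d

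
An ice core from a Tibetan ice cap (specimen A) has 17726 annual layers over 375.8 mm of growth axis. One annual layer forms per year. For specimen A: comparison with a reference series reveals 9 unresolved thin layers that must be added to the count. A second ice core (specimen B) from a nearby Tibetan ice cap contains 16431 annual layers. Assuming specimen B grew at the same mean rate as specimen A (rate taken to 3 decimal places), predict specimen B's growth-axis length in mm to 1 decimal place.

345.1 mm

Specimen A: adjusted count: 17726 + 9 = 17735 annual layers.
A: 375.8 mm over 17735 years gives 375.8 / 17735 ≈ 0.021 mm per year.
For B, 0.021 mm/year × 16431 years = 345.1 mm.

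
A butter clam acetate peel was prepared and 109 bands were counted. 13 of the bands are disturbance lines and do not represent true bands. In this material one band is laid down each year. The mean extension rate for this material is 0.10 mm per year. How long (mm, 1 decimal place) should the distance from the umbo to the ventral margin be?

True band count = 109 − 13 = 96.
Length ≈ 0.10 × 96 = 9.6 mm.

9.6 mm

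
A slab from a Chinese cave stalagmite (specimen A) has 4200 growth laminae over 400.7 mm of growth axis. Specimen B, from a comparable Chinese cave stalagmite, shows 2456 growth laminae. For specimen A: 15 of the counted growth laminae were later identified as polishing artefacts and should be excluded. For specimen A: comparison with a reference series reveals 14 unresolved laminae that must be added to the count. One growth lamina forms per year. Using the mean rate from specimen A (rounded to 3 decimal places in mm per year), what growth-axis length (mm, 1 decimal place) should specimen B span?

Specimen A: true growth lamina count = 4200 − 15 + 14 = 4199.
A: Mean rate = 400.7 mm / 4199 years ≈ 0.095 mm/yr.
B's length ≈ 0.095 × 2456 = 233.3 mm.

233.3 mm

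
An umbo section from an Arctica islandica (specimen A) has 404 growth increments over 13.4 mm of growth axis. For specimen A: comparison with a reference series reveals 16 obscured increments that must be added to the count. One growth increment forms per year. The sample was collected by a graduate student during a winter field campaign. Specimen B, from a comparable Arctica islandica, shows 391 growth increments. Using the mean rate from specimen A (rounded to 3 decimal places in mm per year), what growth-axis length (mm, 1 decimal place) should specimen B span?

12.5 mm

Specimen A: correcting the raw count gives 404 + 16 = 420 true growth increments.
A: Mean rate = 13.4 mm / 420 years ≈ 0.032 mm/year.
For B, 0.032 mm/year × 391 years = 12.5 mm.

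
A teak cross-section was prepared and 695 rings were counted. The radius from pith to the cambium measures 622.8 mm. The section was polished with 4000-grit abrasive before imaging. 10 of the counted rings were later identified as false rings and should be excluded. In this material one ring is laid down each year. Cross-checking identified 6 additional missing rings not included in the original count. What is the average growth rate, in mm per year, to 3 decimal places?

0.901 mm per year

True ring count = 695 − 10 + 6 = 691.
Extension rate ≈ 622.8 / 691 = 0.901 mm per year.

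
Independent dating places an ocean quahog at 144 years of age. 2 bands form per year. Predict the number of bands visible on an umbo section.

288 bands

144 years at 2 bands per year gives 144 × 2 = 288 bands.
So 288 bands should be present.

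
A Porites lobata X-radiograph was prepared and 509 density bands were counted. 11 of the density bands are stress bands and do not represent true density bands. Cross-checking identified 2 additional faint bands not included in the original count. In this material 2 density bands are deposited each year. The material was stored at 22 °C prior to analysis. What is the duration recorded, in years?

250 yr

Correcting the raw count gives 509 − 11 + 2 = 500 true density bands.
Dividing by 2 density bands per year: 500 / 2 = 250 years.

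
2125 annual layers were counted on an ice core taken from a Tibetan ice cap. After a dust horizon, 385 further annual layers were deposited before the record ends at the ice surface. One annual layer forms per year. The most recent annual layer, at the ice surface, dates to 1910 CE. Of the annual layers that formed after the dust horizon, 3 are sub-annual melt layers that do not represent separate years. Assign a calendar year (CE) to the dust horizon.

1528 CE

385 annual layers post-date the dust horizon.
Removing the 3 false annual layers leaves 385 − 3 = 382 true annual layers beyond the dust horizon.
The annual layer at the ice surface is 1910 CE, so the dust horizon dates to 1910 − 382 = 1528 CE.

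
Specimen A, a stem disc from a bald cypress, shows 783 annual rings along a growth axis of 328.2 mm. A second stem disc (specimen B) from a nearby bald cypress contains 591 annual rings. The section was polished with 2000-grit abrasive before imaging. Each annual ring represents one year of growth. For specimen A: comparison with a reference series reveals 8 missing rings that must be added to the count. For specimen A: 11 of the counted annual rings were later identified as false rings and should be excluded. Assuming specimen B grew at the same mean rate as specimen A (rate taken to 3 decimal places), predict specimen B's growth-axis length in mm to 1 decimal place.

248.8 mm

Specimen A: correcting the raw count gives 783 − 11 + 8 = 780 true annual rings.
A: Mean rate = 328.2 mm / 780 years ≈ 0.421 mm/year.
For B, 0.421 mm/year × 591 years = 248.8 mm.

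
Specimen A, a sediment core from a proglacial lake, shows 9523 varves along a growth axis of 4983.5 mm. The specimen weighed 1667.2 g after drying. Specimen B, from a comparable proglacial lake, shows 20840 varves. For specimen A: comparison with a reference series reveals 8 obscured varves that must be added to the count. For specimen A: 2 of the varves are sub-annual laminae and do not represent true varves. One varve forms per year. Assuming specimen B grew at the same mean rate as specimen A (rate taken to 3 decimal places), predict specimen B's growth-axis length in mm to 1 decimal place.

Specimen A: correcting the raw count gives 9523 − 2 + 8 = 9529 true varves.
A: Extension rate ≈ 4983.5 / 9529 = 0.523 mm/yr.
Length of B = 0.523 × 20840 = 10899.3 mm.

10899.3 mm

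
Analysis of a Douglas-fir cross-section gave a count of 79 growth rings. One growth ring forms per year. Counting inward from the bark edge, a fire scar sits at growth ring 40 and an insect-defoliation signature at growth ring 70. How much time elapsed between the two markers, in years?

30 years

70 − 40 = 30 growth rings lie between the two events.
At one growth ring per year, 30 years elapsed between them.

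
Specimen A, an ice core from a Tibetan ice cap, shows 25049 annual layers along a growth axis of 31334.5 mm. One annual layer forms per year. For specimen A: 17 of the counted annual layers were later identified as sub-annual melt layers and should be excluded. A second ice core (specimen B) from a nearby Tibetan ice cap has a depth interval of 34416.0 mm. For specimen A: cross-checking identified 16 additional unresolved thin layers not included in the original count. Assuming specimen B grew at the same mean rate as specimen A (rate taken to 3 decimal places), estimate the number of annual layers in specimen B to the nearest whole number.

Specimen A: correcting the raw count gives 25049 − 17 + 16 = 25048 true annual layers.
A: Extension rate ≈ 31334.5 / 25048 = 1.251 mm per year.
B spans 34416.0 / 1.251 = 27510.79 years ≈ 27511 annual layers.

27511 annual layers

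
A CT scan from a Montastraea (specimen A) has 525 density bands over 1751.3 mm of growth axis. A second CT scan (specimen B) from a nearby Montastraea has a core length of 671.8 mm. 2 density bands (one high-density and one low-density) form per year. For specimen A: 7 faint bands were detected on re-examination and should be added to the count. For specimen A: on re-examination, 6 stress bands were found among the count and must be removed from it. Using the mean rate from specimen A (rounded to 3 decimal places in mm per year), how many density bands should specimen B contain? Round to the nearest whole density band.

202 density bands

Specimen A: after corrections the count is 525 − 6 + 7 = 526 density bands.
Specimen A: with 2 density bands per year, 526 / 2 = 263 years.
A: Mean rate = 1751.3 mm / 263 years ≈ 6.659 mm/yr.
For B, 671.8 / 6.659 = 100.89 years; at 2 density bands per year that is 100.89 × 2 ≈ 202 density bands.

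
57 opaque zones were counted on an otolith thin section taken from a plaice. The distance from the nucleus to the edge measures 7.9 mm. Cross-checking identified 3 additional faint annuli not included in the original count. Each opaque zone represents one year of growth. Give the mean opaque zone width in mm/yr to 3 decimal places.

Correcting the raw count gives 57 + 3 = 60 true opaque zones.
Extension rate ≈ 7.9 / 60 = 0.132 mm/yr.

0.132 mm/yr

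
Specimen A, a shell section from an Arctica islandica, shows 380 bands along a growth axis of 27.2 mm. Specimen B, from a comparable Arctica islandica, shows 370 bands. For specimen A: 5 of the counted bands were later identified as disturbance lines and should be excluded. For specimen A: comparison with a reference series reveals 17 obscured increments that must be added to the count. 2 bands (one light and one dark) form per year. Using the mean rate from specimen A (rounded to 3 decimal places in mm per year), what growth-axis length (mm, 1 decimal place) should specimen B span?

25.7 mm

Specimen A: adjusted count: 380 − 5 + 17 = 392 bands.
Specimen A: dividing by 2 bands per year: 392 / 2 = 196 years.
A: Extension rate ≈ 27.2 / 196 = 0.139 mm/yr.
Specimen B: dividing by 2 bands per year: 370 / 2 = 185 years. For B, 0.139 mm/year × 185 years = 25.7 mm.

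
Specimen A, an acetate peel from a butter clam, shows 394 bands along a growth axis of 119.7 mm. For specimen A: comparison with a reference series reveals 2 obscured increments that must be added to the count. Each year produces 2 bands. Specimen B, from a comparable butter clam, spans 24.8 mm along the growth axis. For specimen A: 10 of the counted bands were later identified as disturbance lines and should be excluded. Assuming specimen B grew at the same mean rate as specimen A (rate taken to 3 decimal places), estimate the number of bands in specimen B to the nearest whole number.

80 bands

Specimen A: adjusted count: 394 − 10 + 2 = 386 bands.
Specimen A: with 2 bands per year, 386 / 2 = 193 years.
A: Mean rate = 119.7 mm / 193 years ≈ 0.620 mm/year.
B spans 24.8 / 0.620 = 40.00 years; at 2 bands per year that is 40.00 × 2 ≈ 80 bands.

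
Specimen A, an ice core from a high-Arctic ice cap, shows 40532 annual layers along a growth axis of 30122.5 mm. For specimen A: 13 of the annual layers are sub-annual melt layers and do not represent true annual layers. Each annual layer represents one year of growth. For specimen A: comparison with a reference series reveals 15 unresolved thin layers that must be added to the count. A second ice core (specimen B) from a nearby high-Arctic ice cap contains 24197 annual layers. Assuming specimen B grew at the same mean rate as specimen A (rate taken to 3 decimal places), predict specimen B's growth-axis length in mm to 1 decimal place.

Specimen A: correcting the raw count gives 40532 − 13 + 15 = 40534 true annual layers.
A: Mean rate = 30122.5 mm / 40534 years ≈ 0.743 mm per year.
Length of B = 0.743 × 24197 = 17978.4 mm.

17978.4 mm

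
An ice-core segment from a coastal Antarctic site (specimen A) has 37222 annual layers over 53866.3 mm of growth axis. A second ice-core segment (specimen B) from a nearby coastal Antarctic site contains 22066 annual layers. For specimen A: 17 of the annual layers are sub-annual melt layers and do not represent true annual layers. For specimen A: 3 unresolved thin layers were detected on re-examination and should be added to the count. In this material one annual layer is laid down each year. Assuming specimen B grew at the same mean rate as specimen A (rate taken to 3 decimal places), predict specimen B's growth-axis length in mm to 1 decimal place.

Specimen A: correcting the raw count gives 37222 − 17 + 3 = 37208 true annual layers.
A: Extension rate ≈ 53866.3 / 37208 = 1.448 mm/year.
B's length ≈ 1.448 × 22066 = 31951.6 mm.

31951.6 mm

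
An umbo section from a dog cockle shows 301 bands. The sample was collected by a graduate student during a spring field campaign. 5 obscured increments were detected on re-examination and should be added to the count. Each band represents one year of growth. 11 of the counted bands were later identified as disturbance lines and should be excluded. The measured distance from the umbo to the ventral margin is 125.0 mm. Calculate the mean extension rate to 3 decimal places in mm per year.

0.424 mm per year

True band count = 301 − 11 + 5 = 295.
Mean rate = 125.0 mm / 295 years ≈ 0.424 mm per year.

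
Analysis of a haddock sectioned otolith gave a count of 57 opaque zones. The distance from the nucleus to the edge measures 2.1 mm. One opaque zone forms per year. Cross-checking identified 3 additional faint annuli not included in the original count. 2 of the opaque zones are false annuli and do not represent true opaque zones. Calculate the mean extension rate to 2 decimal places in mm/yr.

Adjusted count: 57 − 2 + 3 = 58 opaque zones.
Extension rate ≈ 2.1 / 58 = 0.04 mm/yr.

0.04 mm/yr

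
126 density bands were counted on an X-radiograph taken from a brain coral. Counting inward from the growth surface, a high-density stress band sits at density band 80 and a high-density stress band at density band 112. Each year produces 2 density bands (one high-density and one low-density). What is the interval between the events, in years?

The two markers are separated by 112 − 80 = 32 density bands.
32 density bands at 2 per year is 32 / 2 = 16 years.

16 years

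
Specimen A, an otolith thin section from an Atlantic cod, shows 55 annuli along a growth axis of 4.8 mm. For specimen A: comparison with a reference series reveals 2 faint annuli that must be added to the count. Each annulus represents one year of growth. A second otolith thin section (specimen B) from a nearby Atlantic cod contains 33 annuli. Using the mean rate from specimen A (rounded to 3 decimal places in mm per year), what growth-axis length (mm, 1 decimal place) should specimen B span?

2.8 mm

Specimen A: correcting the raw count gives 55 + 2 = 57 true annuli.
A: 4.8 mm over 57 years gives 4.8 / 57 ≈ 0.084 mm per year.
Length of B = 0.084 × 33 = 2.8 mm.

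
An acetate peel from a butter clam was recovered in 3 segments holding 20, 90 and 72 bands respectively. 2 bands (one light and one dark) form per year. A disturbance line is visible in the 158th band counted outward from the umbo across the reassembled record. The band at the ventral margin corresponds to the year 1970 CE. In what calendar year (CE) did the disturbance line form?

1958 CE

Total bands = 20 + 90 + 72 = 182.
Between band 158 and the ventral margin there are 182 − 158 = 24 bands.
With 2 bands per year, 24 / 2 = 12 years.
1970 − 12 = 1958 CE.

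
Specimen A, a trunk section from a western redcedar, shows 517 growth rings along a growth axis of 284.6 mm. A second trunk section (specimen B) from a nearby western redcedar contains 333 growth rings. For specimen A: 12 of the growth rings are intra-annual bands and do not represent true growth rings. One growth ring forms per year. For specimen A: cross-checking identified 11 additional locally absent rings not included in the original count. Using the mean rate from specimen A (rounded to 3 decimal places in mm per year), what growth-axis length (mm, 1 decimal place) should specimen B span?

Specimen A: true growth ring count = 517 − 12 + 11 = 516.
A: Extension rate ≈ 284.6 / 516 = 0.552 mm per year.
For B, 0.552 mm/year × 333 years = 183.8 mm.

183.8 mm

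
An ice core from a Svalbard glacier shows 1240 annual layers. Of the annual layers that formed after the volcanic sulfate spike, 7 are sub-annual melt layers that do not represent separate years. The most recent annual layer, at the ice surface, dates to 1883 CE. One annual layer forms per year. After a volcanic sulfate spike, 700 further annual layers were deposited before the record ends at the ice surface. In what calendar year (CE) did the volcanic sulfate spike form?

700 annual layers formed after the volcanic sulfate spike.
Excluding 7 false annual layers: 700 − 7 = 693.
The annual layer at the ice surface is 1883 CE, so the volcanic sulfate spike dates to 1883 − 693 = 1190 CE.

1190 CE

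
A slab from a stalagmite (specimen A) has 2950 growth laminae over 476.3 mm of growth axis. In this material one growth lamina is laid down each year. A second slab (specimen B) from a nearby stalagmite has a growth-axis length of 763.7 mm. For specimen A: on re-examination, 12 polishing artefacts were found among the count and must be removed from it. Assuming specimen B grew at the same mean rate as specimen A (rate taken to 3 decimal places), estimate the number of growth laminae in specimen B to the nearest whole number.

Specimen A: after corrections the count is 2950 − 12 = 2938 growth laminae.
A: Extension rate ≈ 476.3 / 2938 = 0.162 mm/year.
B spans 763.7 / 0.162 = 4714.20 years ≈ 4714 growth laminae.

4714 growth laminae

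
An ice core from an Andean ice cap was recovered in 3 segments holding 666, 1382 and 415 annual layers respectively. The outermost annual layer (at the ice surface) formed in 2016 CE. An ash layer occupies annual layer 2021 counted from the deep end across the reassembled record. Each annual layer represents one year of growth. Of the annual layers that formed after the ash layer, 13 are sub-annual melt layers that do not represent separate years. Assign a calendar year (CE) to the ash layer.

Total annual layers = 666 + 1382 + 415 = 2463.
2463 − 2021 = 442 annual layers lie beyond the ash layer toward the ice surface.
442 − 13 false = 429 true annual layers after the ash layer.
The annual layer at the ice surface is 2016 CE, so the ash layer dates to 2016 − 429 = 1587 CE.

1587 CE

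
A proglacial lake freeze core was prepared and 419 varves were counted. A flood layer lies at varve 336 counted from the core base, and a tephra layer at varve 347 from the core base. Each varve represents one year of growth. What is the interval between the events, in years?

11 years

Separation: 347 − 336 = 11 varves.
That is 11 years at one varve per year.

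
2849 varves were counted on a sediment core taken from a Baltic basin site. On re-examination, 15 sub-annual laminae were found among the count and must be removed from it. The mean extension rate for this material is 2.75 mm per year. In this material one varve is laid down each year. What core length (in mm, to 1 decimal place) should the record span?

7793.5 mm

Correcting the raw count gives 2849 − 15 = 2834 true varves.
Predicted length = 2.75 mm/year × 2834 years = 7793.5 mm.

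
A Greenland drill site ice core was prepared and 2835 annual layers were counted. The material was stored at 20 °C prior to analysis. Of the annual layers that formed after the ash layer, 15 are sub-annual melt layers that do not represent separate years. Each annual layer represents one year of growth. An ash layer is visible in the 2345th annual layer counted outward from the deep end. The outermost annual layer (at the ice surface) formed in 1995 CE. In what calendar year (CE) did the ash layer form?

1520 CE

The ash layer sits at annual layer 2345 from the deep end, so 2835 − 2345 = 490 annual layers formed after it.
Excluding 15 false annual layers: 490 − 15 = 475.
Counting back 475 years from 1995 CE places the ash layer in 1995 − 475 = 1520 CE.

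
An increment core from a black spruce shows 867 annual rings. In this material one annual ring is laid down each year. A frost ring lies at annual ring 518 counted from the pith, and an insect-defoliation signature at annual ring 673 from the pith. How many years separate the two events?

Separation: 673 − 518 = 155 annual rings.
That is 155 years at one annual ring per year.

155 years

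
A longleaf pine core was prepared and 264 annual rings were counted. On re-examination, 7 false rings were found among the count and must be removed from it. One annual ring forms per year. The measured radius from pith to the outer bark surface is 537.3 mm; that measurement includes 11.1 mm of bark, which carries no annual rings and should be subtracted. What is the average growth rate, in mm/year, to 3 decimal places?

Adjusted count: 264 − 7 = 257 annual rings.
Removing the 11.1 mm offcut leaves 537.3 − 11.1 = 526.2 mm.
Extension rate ≈ 526.2 / 257 = 2.047 mm/year.

2.047 mm/year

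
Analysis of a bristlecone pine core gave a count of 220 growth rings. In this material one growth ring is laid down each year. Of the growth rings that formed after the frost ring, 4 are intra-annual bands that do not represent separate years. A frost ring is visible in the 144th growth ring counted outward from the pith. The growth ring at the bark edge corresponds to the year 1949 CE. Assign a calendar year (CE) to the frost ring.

Between growth ring 144 and the bark edge there are 220 − 144 = 76 growth rings.
Excluding 4 false growth rings: 76 − 4 = 72.
The growth ring at the bark edge is 1949 CE, so the frost ring dates to 1949 − 72 = 1877 CE.

1877 CE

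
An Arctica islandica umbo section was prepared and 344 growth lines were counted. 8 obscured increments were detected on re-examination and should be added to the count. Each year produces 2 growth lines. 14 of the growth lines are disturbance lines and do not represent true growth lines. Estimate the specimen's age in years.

169 years

True growth line count = 344 − 14 + 8 = 338.
Dividing by 2 growth lines per year: 338 / 2 = 169 years.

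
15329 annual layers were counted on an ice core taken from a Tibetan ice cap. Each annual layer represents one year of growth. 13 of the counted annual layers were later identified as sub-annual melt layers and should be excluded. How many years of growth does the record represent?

15316 yr

Correcting the raw count gives 15329 − 13 = 15316 true annual layers.
With a one-to-one annual layer periodicity this is 15316 years.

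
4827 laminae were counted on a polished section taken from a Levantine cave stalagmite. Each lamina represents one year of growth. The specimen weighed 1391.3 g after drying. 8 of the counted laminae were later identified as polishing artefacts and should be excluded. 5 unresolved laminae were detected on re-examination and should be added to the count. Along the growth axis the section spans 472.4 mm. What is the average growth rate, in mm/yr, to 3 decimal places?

After corrections the count is 4827 − 8 + 5 = 4824 laminae.
Extension rate ≈ 472.4 / 4824 = 0.098 mm/yr.

0.098 mm/yr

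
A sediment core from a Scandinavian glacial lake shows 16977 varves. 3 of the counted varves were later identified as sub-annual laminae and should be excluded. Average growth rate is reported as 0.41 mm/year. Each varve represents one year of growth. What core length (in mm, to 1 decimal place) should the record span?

Correcting the raw count gives 16977 − 3 = 16974 true varves.
Length ≈ 0.41 × 16974 = 6959.3 mm.

6959.3 mm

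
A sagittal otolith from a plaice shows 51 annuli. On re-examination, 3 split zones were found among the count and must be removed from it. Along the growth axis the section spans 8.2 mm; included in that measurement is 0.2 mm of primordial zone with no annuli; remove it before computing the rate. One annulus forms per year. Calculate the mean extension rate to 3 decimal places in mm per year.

True annulus count = 51 − 3 = 48.
Net length = 8.2 − 0.2 = 8.0 mm.
Mean rate = 8.0 mm / 48 years ≈ 0.167 mm per year.

0.167 mm per year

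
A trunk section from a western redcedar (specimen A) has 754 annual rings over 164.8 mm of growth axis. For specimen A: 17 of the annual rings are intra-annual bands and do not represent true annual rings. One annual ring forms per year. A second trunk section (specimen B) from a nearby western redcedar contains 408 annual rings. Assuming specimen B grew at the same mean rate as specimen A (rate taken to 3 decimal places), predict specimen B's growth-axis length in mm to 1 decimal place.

Specimen A: true annual ring count = 754 − 17 = 737.
A: 164.8 mm over 737 years gives 164.8 / 737 ≈ 0.224 mm/year.
Length of B = 0.224 × 408 = 91.4 mm.

91.4 mm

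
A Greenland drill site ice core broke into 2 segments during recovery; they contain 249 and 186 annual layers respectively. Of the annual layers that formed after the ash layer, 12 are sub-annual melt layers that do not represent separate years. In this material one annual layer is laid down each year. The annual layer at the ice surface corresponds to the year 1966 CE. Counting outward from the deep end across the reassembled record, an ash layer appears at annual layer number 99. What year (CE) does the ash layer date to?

1642 CE

Total annual layers = 249 + 186 = 435.
Between annual layer 99 and the ice surface there are 435 − 99 = 336 annual layers.
Removing the 12 false annual layers leaves 336 − 12 = 324 true annual layers beyond the ash layer.
The annual layer at the ice surface is 1966 CE, so the ash layer dates to 1966 − 324 = 1642 CE.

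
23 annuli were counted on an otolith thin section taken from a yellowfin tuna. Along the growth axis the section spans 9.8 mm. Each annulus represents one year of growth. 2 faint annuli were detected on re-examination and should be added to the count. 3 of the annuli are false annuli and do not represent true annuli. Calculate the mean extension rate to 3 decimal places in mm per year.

0.445 mm per year

Correcting the raw count gives 23 − 3 + 2 = 22 true annuli.
Extension rate ≈ 9.8 / 22 = 0.445 mm per year.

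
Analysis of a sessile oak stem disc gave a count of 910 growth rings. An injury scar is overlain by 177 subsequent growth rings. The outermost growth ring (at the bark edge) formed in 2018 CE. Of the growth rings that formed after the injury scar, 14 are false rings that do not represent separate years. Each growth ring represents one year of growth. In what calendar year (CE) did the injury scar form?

1855 CE

There are 177 growth rings younger than the injury scar.
177 − 14 false = 163 true growth rings after the injury scar.
2018 − 163 = 1855 CE.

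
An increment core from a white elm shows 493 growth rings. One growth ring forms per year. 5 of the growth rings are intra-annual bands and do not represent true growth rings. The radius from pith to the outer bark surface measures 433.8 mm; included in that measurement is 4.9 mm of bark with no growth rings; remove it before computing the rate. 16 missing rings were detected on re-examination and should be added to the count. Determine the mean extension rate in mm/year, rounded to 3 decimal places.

True growth ring count = 493 − 5 + 16 = 504.
Removing the 4.9 mm offcut leaves 433.8 − 4.9 = 428.9 mm.
Mean rate = 428.9 mm / 504 years ≈ 0.851 mm/year.

0.851 mm/year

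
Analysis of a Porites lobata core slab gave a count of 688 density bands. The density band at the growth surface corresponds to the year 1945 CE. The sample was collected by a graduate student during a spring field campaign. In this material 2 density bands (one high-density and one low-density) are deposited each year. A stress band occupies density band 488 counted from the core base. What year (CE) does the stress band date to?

688 − 488 = 200 density bands lie beyond the stress band toward the growth surface.
With 2 density bands per year, 200 / 2 = 100 years.
The density band at the growth surface is 1945 CE, so the stress band dates to 1945 − 100 = 1845 CE.

1845 CE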